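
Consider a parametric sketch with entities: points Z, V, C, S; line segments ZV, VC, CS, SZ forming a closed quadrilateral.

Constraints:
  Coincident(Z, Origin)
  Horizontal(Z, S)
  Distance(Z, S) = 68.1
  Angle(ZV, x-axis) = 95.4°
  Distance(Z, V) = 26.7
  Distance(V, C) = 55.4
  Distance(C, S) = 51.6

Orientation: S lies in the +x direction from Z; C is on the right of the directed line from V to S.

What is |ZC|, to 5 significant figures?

31.890

Checks: Z = (0.00, 0.00) ✓; |VC| = 55.40 ✓; |CS| = 51.60 ✓.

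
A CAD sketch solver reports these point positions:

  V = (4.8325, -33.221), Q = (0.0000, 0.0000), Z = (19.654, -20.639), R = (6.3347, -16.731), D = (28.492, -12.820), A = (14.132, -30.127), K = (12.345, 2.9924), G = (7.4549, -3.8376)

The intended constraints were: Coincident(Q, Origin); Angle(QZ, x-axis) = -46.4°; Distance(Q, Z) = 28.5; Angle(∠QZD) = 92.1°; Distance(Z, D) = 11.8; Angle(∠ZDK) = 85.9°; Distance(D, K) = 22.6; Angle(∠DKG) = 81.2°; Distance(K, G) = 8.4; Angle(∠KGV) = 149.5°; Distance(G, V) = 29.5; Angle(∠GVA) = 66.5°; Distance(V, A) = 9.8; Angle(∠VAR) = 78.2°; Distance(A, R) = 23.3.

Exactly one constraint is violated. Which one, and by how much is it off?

Distance(A, R) = 23.3 — off by 7.80.

Q = (0.00, 0.00) ✓; QZ at -46.40° ✓; |QZ| = 28.50 ✓; ∠QZD = 92.10° ✓; |ZD| = 11.80 ✓; ∠ZDK = 85.90° ✓; |DK| = 22.60 ✓; ∠DKG = 81.20° ✓; |KG| = 8.400 ✓; ∠KGV = 149.5° ✓; |GV| = 29.50 ✓; ∠GVA = 66.50° ✓; |VA| = 9.801 ✓; ∠VAR = 78.20° ✓; |AR| = 15.50 ✗.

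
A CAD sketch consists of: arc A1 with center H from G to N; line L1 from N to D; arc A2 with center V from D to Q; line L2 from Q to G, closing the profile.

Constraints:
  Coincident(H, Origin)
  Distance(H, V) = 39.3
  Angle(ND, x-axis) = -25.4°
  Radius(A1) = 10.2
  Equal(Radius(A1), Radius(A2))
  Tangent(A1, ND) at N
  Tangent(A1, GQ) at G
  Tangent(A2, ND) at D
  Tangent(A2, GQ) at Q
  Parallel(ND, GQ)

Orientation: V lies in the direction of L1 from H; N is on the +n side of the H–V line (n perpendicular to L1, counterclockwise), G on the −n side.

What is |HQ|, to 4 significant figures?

40.60

The slot axis is L1's direction at -25.4°, so u = (cos -25.4°, sin -25.4°) = (0.9033, -0.4289) and n = (−sin -25.4°, cos -25.4°) = (0.4289, 0.9033). H is at the origin and V lies 39.3 along u from H, so V = 39.3·u = (35.50, -16.86). Tangency of A1 to both parallel lines with radius 10.2 puts N and G at H ± 10.2·n: N = (4.375, 9.214), G = (-4.375, -9.214). Equal radii place D and Q the same way about V: D = V + 10.2·n = (39.88, -7.643), Q = V − 10.2·n = (31.13, -26.07). Then |HQ| = |Q − H| = 40.60.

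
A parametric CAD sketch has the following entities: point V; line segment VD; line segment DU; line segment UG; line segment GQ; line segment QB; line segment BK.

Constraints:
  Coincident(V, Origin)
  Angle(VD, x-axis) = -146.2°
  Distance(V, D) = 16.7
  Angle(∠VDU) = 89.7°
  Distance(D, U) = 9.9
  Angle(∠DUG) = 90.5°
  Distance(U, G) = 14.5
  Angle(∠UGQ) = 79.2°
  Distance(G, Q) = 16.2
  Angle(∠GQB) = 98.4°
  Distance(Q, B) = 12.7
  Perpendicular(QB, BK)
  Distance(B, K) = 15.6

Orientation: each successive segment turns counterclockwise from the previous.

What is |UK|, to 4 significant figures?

0.6069

∠GQB = 98.4° gives QB at -144.0° from the x-axis; with |QB| = 12.7, B = (-17.86, -5.354). The perpendicularity gives BK at right angles to QB, so BK runs at -54.00°; with |BK| = 15.6, K = (-8.689, -17.97). Then |UK| = |K − U| = 0.6069.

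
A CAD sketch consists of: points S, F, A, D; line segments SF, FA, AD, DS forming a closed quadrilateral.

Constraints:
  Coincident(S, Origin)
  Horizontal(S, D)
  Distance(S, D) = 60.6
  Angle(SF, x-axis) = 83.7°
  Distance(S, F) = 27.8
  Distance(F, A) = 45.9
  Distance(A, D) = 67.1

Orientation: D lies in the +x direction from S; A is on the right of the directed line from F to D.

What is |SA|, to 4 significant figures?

18.18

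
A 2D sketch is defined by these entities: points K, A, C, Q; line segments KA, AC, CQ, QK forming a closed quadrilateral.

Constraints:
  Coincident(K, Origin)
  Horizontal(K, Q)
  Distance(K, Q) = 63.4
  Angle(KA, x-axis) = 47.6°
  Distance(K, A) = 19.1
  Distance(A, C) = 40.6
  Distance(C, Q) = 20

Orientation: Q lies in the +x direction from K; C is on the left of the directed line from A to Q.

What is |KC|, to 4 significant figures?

56.09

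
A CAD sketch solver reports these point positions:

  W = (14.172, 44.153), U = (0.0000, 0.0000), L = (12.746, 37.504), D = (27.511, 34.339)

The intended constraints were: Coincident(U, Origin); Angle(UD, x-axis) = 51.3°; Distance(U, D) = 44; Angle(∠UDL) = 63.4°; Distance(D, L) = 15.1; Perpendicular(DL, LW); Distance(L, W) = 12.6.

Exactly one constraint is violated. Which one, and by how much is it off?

Distance(L, W) = 12.6 — off by 5.80.

U = (0.00, 0.00) ✓; UD at 51.30° ✓; |UD| = 44.00 ✓; ∠UDL = 63.40° ✓; |DL| = 15.10 ✓; ∠(DL, LW) = 90.01° ✓; |LW| = 6.800 ✗.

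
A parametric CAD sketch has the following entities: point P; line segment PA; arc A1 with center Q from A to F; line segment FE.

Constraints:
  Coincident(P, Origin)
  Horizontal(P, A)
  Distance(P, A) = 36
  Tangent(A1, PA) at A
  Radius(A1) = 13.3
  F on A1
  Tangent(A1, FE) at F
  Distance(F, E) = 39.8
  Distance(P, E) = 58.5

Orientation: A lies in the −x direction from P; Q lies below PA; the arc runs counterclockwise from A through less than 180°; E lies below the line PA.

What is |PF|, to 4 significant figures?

51.33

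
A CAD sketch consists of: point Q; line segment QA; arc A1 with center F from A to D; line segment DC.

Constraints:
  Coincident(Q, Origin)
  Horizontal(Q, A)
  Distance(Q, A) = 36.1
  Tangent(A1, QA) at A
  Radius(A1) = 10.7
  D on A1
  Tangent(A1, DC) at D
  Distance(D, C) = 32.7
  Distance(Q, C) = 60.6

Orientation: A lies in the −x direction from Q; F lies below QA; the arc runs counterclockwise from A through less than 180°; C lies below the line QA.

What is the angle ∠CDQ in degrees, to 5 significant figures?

94.903°

Checks: Q = (0.00, 0.00) ✓; |QA| = 36.10 ✓; |FD| = 10.70 ✓; ∠(FD, DC) = 90.00° ✓; |DC| = 32.70 ✓; |QC| = 60.60 ✓.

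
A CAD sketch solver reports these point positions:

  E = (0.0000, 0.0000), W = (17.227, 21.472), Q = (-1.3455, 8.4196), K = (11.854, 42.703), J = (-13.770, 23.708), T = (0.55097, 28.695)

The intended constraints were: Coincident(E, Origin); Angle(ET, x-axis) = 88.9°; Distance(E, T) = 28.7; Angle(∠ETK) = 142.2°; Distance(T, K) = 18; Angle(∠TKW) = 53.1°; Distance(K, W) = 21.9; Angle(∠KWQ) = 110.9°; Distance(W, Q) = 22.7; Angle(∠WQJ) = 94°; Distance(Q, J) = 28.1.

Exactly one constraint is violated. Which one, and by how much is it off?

Distance(Q, J) = 28.1 — off by 8.40.

E = (0.00, 0.00) ✓; ET at 88.90° ✓; |ET| = 28.70 ✓; ∠ETK = 142.2° ✓; |TK| = 18.00 ✓; ∠TKW = 53.10° ✓; |KW| = 21.90 ✓; ∠KWQ = 110.9° ✓; |WQ| = 22.70 ✓; ∠WQJ = 94.00° ✓; |QJ| = 19.70 ✗.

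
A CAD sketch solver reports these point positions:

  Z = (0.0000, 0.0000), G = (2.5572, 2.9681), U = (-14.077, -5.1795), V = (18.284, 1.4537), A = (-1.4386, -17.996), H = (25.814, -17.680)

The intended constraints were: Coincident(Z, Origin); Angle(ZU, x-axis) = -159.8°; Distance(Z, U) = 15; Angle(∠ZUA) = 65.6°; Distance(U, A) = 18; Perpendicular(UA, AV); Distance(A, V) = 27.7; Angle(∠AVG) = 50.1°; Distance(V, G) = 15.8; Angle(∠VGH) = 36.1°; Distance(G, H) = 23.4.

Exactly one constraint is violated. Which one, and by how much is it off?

Distance(G, H) = 23.4 — off by 7.70.

Z = (0.00, 0.00) ✓; ZU at -159.8° ✓; |ZU| = 15.00 ✓; ∠ZUA = 65.60° ✓; |UA| = 18.00 ✓; ∠(UA, AV) = 90.00° ✓; |AV| = 27.70 ✓; ∠AVG = 50.10° ✓; |VG| = 15.80 ✓; ∠VGH = 36.10° ✓; |GH| = 31.10 ✗.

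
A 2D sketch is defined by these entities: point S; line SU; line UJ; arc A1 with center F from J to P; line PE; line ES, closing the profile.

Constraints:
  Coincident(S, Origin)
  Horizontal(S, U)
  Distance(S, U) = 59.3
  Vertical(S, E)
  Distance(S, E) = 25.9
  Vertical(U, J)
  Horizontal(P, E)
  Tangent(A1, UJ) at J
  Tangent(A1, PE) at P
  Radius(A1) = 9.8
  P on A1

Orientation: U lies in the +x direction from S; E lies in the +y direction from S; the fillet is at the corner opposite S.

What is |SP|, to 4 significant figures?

55.87

S is at the origin; S and U share the same y with |SU| = 59.3 and U on the +x side, so U = (59.30, 0.000). S and E share the same x with |SE| = 25.9 and E on the +y side, so E = (0.000, 25.90). The virtual corner opposite S is at (59.30, 25.90). Tangency of A1 to UJ means the radius FJ is perpendicular to UJ and A1 meets PE tangentially, so FP is at right angles to PE, with radius 9.8, so the center F sits 9.8 in from both sides at F = (49.50, 16.10). That places the tangent points at J = (59.30, 16.10) on UJ and P = (49.50, 25.90) on PE. Then |SP| = |P − S| = 55.87.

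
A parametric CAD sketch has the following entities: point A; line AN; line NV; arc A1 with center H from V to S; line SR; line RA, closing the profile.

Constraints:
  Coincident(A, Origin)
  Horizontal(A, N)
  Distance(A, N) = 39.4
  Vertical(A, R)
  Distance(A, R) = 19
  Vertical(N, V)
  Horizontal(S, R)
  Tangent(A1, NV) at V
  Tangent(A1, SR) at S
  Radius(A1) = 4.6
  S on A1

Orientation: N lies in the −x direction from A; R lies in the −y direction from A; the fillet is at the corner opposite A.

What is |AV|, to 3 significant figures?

41.9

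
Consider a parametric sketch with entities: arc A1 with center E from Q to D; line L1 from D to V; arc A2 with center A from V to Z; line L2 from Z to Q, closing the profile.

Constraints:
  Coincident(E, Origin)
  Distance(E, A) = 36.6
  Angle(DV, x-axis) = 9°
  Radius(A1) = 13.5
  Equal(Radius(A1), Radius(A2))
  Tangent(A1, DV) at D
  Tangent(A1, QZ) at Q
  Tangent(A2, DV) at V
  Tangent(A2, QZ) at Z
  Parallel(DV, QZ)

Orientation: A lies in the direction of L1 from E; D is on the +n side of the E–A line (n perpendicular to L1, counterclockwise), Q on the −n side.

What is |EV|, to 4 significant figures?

39.01

Tangency of A1 to both parallel lines with radius 13.5 puts D and Q at E ± 13.5·n: D = (-2.112, 13.33), Q = (2.112, -13.33). Equal radii place V and Z the same way about A: V = A + 13.5·n = (34.04, 19.06), Z = A − 13.5·n = (38.26, -7.608). Then |EV| = |V − E| = 39.01.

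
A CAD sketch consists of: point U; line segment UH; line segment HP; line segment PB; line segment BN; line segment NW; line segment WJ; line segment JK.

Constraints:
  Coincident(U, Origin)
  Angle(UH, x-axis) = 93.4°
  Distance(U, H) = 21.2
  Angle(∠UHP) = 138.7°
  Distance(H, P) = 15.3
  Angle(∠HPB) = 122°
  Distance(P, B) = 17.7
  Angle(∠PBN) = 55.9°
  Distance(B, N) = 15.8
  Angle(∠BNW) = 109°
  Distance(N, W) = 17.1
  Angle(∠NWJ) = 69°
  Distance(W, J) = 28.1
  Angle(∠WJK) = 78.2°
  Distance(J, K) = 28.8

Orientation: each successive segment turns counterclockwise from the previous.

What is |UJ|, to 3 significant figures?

49.9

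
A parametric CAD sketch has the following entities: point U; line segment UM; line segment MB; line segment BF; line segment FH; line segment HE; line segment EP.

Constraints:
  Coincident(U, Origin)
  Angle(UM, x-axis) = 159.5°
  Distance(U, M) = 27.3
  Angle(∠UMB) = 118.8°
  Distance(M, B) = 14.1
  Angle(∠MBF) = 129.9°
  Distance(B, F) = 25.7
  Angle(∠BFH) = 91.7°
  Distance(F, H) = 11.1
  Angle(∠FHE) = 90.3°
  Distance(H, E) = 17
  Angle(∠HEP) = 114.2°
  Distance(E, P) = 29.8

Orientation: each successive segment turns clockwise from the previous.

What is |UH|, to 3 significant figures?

35.6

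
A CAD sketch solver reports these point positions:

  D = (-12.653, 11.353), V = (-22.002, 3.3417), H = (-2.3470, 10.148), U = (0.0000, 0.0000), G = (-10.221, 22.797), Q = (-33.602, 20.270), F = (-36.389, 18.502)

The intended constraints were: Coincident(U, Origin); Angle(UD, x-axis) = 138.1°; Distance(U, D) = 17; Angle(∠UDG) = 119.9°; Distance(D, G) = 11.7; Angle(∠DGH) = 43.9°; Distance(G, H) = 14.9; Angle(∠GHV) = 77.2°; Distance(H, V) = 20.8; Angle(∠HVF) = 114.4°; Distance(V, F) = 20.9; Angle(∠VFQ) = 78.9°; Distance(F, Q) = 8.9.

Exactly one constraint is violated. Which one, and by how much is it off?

Distance(F, Q) = 8.9 — off by 5.60.

U = (0.00, 0.00) ✓; UD at 138.1° ✓; |UD| = 17.00 ✓; ∠UDG = 119.9° ✓; |DG| = 11.70 ✓; ∠DGH = 43.90° ✓; |GH| = 14.90 ✓; ∠GHV = 77.20° ✓; |HV| = 20.80 ✓; ∠HVF = 114.4° ✓; |VF| = 20.90 ✓; ∠VFQ = 78.89° ✓; |FQ| = 3.300 ✗.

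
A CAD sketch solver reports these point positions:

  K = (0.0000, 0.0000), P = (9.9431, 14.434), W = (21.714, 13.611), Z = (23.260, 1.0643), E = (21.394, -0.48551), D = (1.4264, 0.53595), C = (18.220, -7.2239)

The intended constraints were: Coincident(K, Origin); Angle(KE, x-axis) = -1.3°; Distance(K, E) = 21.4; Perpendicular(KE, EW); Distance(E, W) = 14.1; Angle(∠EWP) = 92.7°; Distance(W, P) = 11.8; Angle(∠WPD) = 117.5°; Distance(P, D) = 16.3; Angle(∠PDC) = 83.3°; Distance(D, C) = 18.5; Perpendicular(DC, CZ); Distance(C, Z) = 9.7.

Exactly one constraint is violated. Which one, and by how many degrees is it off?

Perpendicular(DC, CZ) — off by 6.50°.

K = (0.00, 0.00) ✓; KE at -1.300° ✓; |KE| = 21.40 ✓; ∠(KE, EW) = 90.00° ✓; |EW| = 14.10 ✓; ∠EWP = 92.70° ✓; |WP| = 11.80 ✓; ∠WPD = 117.5° ✓; |PD| = 16.30 ✓; ∠PDC = 83.30° ✓; |DC| = 18.50 ✓; ∠(DC, CZ) = 83.50° ✗; |CZ| = 9.700 ✓.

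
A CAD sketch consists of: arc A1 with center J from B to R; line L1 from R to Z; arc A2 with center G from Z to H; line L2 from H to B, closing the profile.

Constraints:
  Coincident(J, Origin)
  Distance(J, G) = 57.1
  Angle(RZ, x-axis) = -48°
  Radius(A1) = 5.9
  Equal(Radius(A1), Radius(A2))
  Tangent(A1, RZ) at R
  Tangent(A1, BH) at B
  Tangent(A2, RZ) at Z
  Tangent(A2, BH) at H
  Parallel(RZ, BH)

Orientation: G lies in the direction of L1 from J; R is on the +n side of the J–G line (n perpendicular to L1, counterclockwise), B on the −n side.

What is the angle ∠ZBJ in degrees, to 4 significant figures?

78.32°

The slot axis is L1's direction at -48.0°, so u = (cos -48.0°, sin -48.0°) = (0.6691, -0.7431) and n = (−sin -48.0°, cos -48.0°) = (0.7431, 0.6691). J is at the origin and G lies 57.1 along u from J, so G = 57.1·u = (38.21, -42.43). Tangency of A1 to both parallel lines with radius 5.9 puts R and B at J ± 5.9·n: R = (4.385, 3.948), B = (-4.385, -3.948). Equal radii place Z and H the same way about G: Z = G + 5.9·n = (42.59, -38.49), H = G − 5.9·n = (33.82, -46.38). Then cos ∠ZBJ = BZ·BJ / (|BZ||BJ|), giving 78.32°.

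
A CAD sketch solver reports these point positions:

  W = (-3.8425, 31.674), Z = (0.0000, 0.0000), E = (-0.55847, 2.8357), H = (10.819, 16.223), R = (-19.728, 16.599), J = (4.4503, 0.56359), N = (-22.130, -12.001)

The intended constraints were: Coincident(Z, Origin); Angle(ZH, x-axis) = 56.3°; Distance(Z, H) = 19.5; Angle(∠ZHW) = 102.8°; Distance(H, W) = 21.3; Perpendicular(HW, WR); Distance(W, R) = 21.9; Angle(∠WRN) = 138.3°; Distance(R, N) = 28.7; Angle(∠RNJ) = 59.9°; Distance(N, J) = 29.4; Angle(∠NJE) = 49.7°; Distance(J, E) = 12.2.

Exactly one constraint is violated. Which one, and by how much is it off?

Distance(J, E) = 12.2 — off by 6.70.

Z = (0.00, 0.00) ✓; ZH at 56.30° ✓; |ZH| = 19.50 ✓; ∠ZHW = 102.8° ✓; |HW| = 21.30 ✓; ∠(HW, WR) = 90.00° ✓; |WR| = 21.90 ✓; ∠WRN = 138.3° ✓; |RN| = 28.70 ✓; ∠RNJ = 59.90° ✓; |NJ| = 29.40 ✓; ∠NJE = 49.70° ✓; |JE| = 5.500 ✗.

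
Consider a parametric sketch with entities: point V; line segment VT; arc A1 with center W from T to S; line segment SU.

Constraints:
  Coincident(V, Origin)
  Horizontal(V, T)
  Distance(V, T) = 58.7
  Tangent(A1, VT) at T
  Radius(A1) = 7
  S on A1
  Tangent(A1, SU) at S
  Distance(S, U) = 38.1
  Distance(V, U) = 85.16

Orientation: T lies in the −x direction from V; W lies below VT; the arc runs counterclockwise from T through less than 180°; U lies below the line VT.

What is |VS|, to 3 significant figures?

65.8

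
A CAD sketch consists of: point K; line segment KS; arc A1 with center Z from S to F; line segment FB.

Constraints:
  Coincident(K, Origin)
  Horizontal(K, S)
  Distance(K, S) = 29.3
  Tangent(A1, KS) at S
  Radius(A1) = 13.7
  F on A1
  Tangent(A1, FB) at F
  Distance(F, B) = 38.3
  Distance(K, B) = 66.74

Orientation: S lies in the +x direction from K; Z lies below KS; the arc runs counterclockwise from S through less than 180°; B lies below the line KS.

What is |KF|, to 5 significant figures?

28.471

Checks: |ZF| = 13.70 ✓; ∠(ZF, FB) = 90.00° ✓; |FB| = 38.30 ✓; |KB| = 66.74 ✓.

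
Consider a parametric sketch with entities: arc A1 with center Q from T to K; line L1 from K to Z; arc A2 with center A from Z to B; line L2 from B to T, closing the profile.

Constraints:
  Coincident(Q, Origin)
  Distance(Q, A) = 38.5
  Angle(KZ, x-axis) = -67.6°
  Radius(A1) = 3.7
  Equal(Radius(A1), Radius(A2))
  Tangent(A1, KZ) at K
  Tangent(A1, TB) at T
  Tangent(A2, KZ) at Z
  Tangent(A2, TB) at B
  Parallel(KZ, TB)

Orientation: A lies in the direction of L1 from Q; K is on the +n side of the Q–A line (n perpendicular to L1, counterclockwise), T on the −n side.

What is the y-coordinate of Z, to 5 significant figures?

-34.185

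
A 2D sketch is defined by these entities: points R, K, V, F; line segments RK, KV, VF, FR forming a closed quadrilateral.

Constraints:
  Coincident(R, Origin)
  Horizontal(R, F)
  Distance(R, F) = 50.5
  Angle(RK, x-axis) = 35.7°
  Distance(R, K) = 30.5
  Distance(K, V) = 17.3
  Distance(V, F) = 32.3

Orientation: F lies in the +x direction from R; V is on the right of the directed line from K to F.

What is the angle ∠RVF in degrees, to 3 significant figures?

171°

R is at the origin; RF is horizontal with |RF| = 50.5 and F in +x, so F = (50.5, 0). RK runs at 35.7° with |RK| = 30.5, so K = (24.8, 17.8). V is determined by |KV| = 17.3 and |VF| = 32.3 together: it lies at the intersection of circle(K, 17.3) and circle(F, 32.3). With |KF| = 31.3, the foot of the radical line on KF is 3.75 from K and the perpendicular offset is √(17.3² − 3.75²) = 16.9. Taking the right-of-KF solution: V = (18.2, 1.77).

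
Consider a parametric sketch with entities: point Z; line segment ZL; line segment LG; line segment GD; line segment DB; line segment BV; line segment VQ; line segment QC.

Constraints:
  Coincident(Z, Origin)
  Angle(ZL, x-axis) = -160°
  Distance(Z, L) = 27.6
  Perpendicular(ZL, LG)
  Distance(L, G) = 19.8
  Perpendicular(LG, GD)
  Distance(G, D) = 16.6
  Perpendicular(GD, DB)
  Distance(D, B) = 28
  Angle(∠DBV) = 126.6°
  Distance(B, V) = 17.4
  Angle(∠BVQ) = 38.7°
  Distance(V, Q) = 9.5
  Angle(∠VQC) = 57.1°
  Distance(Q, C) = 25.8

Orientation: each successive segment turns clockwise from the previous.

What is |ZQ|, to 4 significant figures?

24.43

Z is at the origin; ZL runs at -160.0° with length 27.6, so L = (-25.94, -9.440). The perpendicularity gives LG at right angles to ZL, so LG runs at 110.0°; with |LG| = 19.8, G = (-32.71, 9.166). LG is perpendicular to GD, so GD runs at 20.00°; with |GD| = 16.6, D = (-17.11, 14.84). GD ⟂ DB, so DB runs at -70.00°; with |DB| = 28.0, B = (-7.532, -11.47). ∠DBV = 126.6° gives BV at -123.4° from the x-axis; with |BV| = 17.4, V = (-17.11, -25.99). ∠BVQ = 38.7° gives VQ at 95.30° from the x-axis; with |VQ| = 9.5, Q = (-17.99, -16.53). Then |ZQ| = |Q − Z| = 24.43.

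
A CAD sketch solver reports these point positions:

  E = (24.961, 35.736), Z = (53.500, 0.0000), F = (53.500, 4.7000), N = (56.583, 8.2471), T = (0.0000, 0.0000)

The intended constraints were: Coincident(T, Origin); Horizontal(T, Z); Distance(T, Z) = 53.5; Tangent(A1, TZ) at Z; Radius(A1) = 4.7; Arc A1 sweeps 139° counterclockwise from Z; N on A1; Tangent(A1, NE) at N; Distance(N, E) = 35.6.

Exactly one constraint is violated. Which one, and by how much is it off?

Distance(N, E) = 35.6 — off by 6.30.

T = (0.00, 0.00) ✓; T.y = 0.00, Z.y = 0.00 ✓; |TZ| = 53.50 ✓; ∠(FZ, ZT) = 90.00° ✓; |FZ| = 4.700 ✓; bearing(F→N) − bearing(F→Z) = 139.0° ✓; |FN| = 4.700 ✓; ∠(FN, NE) = 90.00° ✓; |NE| = 41.90 ✗.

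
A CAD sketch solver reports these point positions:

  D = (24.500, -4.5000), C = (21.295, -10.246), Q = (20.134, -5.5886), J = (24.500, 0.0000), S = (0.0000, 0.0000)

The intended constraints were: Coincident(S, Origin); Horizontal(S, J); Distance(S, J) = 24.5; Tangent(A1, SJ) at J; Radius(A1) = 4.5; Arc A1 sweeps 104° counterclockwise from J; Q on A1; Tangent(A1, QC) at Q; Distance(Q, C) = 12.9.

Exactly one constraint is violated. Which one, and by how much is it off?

Distance(Q, C) = 12.9 — off by 8.10.

S = (0.00, 0.00) ✓; S.y = 0.00, J.y = 0.00 ✓; |SJ| = 24.50 ✓; ∠(DJ, JS) = 90.00° ✓; |DJ| = 4.500 ✓; bearing(D→Q) − bearing(D→J) = 104.0° ✓; |DQ| = 4.500 ✓; ∠(DQ, QC) = 90.00° ✓; |QC| = 4.800 ✗.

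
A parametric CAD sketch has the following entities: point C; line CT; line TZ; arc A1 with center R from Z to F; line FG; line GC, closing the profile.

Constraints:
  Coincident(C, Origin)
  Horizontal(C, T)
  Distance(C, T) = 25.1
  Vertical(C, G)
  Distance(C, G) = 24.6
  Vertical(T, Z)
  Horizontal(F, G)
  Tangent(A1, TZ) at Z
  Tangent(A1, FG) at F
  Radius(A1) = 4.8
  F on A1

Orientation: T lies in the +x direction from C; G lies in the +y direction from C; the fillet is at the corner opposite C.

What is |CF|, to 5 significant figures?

31.894

The virtual corner opposite C is at (25.100, 24.600). Tangency of A1 to TZ means the radius RZ is perpendicular to TZ and A1 meets FG tangentially, so RF is at right angles to FG, with radius 4.8, so the center R sits 4.8 in from both sides at R = (20.300, 19.800). That places the tangent points at Z = (25.100, 19.800) on TZ and F = (20.300, 24.600) on FG. Then |CF| = |F − C| = 31.894.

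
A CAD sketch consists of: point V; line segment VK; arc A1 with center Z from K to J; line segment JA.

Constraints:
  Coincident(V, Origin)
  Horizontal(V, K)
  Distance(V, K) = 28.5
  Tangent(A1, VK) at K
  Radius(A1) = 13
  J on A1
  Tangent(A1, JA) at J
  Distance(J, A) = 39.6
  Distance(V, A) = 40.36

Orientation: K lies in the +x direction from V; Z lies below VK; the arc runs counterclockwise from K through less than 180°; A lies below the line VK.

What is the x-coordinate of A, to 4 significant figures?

-3.041

Checks: ∠(ZK, KV) = 90.00° ✓; |ZK| = 13.00 ✓; |ZJ| = 13.00 ✓; ∠(ZJ, JA) = 90.00° ✓; |JA| = 39.60 ✓; |VA| = 40.36 ✓.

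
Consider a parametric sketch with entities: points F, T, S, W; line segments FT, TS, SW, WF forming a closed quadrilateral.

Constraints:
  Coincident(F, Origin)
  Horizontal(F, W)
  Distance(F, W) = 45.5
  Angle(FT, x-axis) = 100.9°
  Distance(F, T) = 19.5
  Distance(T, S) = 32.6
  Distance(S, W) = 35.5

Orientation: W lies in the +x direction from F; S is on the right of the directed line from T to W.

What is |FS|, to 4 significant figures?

14.99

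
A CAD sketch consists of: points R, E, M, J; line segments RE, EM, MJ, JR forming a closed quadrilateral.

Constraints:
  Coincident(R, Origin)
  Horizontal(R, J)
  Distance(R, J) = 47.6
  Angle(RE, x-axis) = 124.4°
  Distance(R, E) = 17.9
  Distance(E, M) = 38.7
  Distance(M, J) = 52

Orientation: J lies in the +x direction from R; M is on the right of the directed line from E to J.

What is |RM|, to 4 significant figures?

22.41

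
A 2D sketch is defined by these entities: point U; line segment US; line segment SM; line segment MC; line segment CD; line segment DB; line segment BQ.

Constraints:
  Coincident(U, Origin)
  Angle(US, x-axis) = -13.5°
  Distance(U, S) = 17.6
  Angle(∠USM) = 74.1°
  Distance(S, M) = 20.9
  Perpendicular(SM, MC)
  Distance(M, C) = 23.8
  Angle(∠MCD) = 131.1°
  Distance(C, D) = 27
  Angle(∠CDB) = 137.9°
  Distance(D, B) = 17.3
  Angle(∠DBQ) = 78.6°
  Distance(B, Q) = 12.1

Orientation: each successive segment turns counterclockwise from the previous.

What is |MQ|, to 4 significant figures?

45.76

∠CDB = 137.9° gives DB at -86.60° from the x-axis; with |DB| = 17.3, B = (-23.40, -22.56). ∠DBQ = 78.6° gives BQ at 14.80° from the x-axis; with |BQ| = 12.1, Q = (-11.70, -19.47). Then |MQ| = |Q − M| = 45.76.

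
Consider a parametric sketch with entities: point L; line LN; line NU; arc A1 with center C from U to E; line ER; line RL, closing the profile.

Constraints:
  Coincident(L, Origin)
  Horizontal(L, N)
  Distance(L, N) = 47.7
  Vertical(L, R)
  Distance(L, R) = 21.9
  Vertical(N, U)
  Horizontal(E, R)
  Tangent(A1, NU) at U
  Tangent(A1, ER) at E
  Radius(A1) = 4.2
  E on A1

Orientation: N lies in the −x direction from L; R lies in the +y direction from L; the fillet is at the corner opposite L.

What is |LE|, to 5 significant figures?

48.702

L is at the origin; L and N share the same y with |LN| = 47.7 and N on the −x side, so N = (-47.700, 0.0000). L and R share the same x with |LR| = 21.9 and R on the +y side, so R = (0.0000, 21.900). The virtual corner opposite L is at (-47.700, 21.900). Tangency of A1 to NU means the radius CU is perpendicular to NU and the tangent condition forces CE to be normal to ER, with radius 4.2, so the center C sits 4.2 in from both sides at C = (-43.500, 17.700). That places the tangent points at U = (-47.700, 17.700) on NU and E = (-43.500, 21.900) on ER. Then |LE| = |E − L| = 48.702.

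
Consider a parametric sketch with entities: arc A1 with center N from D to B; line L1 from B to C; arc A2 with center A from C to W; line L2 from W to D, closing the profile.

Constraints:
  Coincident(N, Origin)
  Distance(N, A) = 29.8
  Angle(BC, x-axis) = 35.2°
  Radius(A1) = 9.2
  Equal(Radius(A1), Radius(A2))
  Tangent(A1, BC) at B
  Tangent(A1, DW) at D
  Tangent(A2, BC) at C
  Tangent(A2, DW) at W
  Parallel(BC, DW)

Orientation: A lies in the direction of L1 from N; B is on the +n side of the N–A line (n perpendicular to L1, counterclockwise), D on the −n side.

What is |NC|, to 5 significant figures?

31.188

The slot axis is L1's direction at 35.2°, so u = (cos 35.2°, sin 35.2°) = (0.81714, 0.57643) and n = (−sin 35.2°, cos 35.2°) = (-0.57643, 0.81714). N is at the origin and A lies 29.8 along u from N, so A = 29.8·u = (24.351, 17.178). Tangency of A1 to both parallel lines with radius 9.2 puts B and D at N ± 9.2·n: B = (-5.3032, 7.5177), D = (5.3032, -7.5177). Equal radii place C and W the same way about A: C = A + 9.2·n = (19.048, 24.695), W = A − 9.2·n = (29.654, 9.6599). Then |NC| = |C − N| = 31.188.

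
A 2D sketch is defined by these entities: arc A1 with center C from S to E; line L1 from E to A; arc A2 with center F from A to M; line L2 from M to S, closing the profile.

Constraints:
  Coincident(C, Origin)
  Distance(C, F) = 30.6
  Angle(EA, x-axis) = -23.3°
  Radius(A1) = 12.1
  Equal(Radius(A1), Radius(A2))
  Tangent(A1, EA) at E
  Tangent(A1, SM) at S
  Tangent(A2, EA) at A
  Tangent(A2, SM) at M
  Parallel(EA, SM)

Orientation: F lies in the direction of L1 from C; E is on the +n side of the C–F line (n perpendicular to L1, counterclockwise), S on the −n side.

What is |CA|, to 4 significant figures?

32.91

The slot axis is L1's direction at -23.3°, so u = (cos -23.3°, sin -23.3°) = (0.9184, -0.3955) and n = (−sin -23.3°, cos -23.3°) = (0.3955, 0.9184). C is at the origin and F lies 30.6 along u from C, so F = 30.6·u = (28.10, -12.10). Tangency of A1 to both parallel lines with radius 12.1 puts E and S at C ± 12.1·n: E = (4.786, 11.11), S = (-4.786, -11.11). Equal radii place A and M the same way about F: A = F + 12.1·n = (32.89, -0.9905), M = F − 12.1·n = (23.32, -23.22). Then |CA| = |A − C| = 32.91.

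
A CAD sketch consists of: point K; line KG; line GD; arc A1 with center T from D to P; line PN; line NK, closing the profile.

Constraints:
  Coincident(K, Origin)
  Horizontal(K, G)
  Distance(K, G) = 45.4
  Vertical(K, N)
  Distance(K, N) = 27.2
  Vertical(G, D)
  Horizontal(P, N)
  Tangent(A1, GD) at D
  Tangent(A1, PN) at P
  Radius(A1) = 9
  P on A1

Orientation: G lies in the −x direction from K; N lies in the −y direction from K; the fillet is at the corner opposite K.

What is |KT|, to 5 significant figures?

40.696

K is at the origin; K and G share the same y with |KG| = 45.4 and G on the −x side, so G = (-45.400, 0.0000). KN is vertical with |KN| = 27.2 and N on the −y side, so N = (0.0000, -27.200). The virtual corner opposite K is at (-45.400, -27.200). The tangent condition forces TD to be normal to GD and since A1 is tangent to PN there, TP ⟂ PN, with radius 9.0, so the center T sits 9.0 in from both sides at T = (-36.400, -18.200). Then |KT| = |T − K| = 40.696.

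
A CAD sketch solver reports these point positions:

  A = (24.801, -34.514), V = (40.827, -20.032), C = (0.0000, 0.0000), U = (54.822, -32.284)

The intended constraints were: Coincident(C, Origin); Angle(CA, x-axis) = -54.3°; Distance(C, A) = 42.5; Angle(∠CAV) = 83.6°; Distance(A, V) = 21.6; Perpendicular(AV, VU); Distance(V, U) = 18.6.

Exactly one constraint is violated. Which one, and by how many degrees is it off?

Perpendicular(AV, VU) — off by 6.70°.

C = (0.00, 0.00) ✓; CA at -54.30° ✓; |CA| = 42.50 ✓; ∠CAV = 83.60° ✓; |AV| = 21.60 ✓; ∠(AV, VU) = 83.30° ✗; |VU| = 18.60 ✓.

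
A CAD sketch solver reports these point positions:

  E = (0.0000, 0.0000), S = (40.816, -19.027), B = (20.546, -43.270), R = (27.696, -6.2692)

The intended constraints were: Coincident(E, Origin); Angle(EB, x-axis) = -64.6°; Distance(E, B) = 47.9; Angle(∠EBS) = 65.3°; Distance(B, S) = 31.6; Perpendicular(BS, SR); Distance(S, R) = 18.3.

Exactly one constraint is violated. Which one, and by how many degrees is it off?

Perpendicular(BS, SR) — off by 4.30°.

E = (0.00, 0.00) ✓; EB at -64.60° ✓; |EB| = 47.90 ✓; ∠EBS = 65.30° ✓; |BS| = 31.60 ✓; ∠(BS, SR) = 85.70° ✗; |SR| = 18.30 ✓.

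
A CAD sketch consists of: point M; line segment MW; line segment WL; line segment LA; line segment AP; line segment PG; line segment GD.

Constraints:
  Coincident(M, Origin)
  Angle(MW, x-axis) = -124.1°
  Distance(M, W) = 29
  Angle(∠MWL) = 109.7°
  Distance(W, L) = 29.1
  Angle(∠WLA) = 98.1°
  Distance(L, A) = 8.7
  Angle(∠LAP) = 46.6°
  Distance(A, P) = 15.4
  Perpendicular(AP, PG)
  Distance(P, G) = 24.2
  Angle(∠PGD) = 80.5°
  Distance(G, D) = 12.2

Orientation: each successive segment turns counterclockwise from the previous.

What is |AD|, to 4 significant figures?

22.44

M is at the origin; MW runs at -124.1° with length 29.0, so W = (-16.26, -24.01). ∠MWL = 109.7° gives WL at -53.80° from the x-axis; with |WL| = 29.1, L = (0.9281, -47.50). ∠WLA = 98.1° gives LA at 28.10° from the x-axis; with |LA| = 8.7, A = (8.603, -43.40). ∠LAP = 46.6° gives AP at 161.5° from the x-axis; with |AP| = 15.4, P = (-6.002, -38.51). The perpendicularity gives PG at right angles to AP, so PG runs at -108.5°; with |PG| = 24.2, G = (-13.68, -61.46). ∠PGD = 80.5° gives GD at -9.000° from the x-axis; with |GD| = 12.2, D = (-1.631, -63.37). Then |AD| = |D − A| = 22.44.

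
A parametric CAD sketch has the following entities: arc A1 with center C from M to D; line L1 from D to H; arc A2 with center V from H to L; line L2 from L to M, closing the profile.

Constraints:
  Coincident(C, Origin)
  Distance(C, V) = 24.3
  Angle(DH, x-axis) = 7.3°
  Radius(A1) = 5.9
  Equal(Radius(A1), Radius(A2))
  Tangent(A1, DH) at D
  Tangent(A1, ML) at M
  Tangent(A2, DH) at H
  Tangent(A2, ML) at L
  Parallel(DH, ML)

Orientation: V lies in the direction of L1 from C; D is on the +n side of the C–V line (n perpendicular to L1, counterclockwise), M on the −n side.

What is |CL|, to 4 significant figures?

25.01

The slot axis is L1's direction at 7.3°, so u = (cos 7.3°, sin 7.3°) = (0.9919, 0.1271) and n = (−sin 7.3°, cos 7.3°) = (-0.1271, 0.9919). C is at the origin and V lies 24.3 along u from C, so V = 24.3·u = (24.10, 3.088). Tangency of A1 to both parallel lines with radius 5.9 puts D and M at C ± 5.9·n: D = (-0.7497, 5.852), M = (0.7497, -5.852). Equal radii place H and L the same way about V: H = V + 5.9·n = (23.35, 8.940), L = V − 5.9·n = (24.85, -2.765). Then |CL| = |L − C| = 25.01.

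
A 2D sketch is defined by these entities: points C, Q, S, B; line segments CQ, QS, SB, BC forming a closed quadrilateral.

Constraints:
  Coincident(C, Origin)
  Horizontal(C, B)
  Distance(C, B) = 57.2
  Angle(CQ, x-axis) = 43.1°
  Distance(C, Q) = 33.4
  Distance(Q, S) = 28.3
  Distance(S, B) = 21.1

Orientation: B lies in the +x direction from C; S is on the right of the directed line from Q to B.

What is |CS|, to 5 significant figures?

36.406

C is at the origin; C and B share the same y with |CB| = 57.2 and B in +x, so B = (57.2, 0). CQ runs at 43.1° with |CQ| = 33.4, so Q = (24.387, 22.821). S is determined by |QS| = 28.3 and |SB| = 21.1 together: it lies at the intersection of circle(Q, 28.3) and circle(B, 21.1). With |QB| = 39.968, the foot of the radical line on QB is 24.434 from Q and the perpendicular offset is √(28.3² − 24.434²) = 14.279. Taking the right-of-QB solution: S = (36.294, -2.8522).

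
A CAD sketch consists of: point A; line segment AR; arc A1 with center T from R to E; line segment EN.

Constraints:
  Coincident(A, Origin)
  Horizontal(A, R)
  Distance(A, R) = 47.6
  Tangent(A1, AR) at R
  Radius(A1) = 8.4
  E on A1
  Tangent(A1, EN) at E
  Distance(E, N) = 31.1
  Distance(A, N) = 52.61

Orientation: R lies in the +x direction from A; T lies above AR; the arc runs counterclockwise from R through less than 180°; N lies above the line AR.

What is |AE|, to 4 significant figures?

55.99

Checks: |TE| = 8.400 ✓; ∠(TE, EN) = 90.00° ✓; |EN| = 31.10 ✓; |AN| = 52.61 ✓.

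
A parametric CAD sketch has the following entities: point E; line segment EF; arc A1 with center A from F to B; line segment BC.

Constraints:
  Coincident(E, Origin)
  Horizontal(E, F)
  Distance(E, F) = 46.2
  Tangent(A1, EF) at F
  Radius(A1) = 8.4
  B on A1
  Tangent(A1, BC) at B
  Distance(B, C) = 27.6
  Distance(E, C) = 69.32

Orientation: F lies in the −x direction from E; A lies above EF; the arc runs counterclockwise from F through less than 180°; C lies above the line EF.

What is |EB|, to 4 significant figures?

43.05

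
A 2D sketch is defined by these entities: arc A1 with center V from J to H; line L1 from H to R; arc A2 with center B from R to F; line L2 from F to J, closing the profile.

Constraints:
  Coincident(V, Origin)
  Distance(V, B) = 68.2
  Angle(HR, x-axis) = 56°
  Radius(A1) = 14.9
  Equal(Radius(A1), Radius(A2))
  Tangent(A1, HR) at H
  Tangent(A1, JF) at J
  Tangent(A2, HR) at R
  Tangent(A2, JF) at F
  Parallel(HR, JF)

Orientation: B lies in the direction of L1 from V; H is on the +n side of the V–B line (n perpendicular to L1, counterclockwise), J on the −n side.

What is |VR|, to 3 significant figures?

69.8

The slot axis is L1's direction at 56.0°, so u = (cos 56.0°, sin 56.0°) = (0.559, 0.829) and n = (−sin 56.0°, cos 56.0°) = (-0.829, 0.559). V is at the origin and B lies 68.2 along u from V, so B = 68.2·u = (38.1, 56.5). Tangency of A1 to both parallel lines with radius 14.9 puts H and J at V ± 14.9·n: H = (-12.4, 8.33), J = (12.4, -8.33). Equal radii place R and F the same way about B: R = B + 14.9·n = (25.8, 64.9), F = B − 14.9·n = (50.5, 48.2). Then |VR| = |R − V| = 69.8.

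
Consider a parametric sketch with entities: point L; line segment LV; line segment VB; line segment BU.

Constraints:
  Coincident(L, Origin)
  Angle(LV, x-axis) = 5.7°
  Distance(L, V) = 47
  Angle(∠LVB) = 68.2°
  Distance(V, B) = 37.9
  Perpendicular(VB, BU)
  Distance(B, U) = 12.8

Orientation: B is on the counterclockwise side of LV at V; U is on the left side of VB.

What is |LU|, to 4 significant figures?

37.00

∠LVB = 68.2°, so VB runs at 5.7° + (180° − 68.2°) = 117.5° from the x-axis; with |VB| = 37.9, B = V + 37.9·(cos 117.5°, sin 117.5°) = (29.27, 38.29). VB ⟂ BU; with |BU| = 12.8 on the left of VB, U = B + 12.8·(-0.8870, -0.4617) = (17.91, 32.38). Then |LU| = |U − L| = 37.00.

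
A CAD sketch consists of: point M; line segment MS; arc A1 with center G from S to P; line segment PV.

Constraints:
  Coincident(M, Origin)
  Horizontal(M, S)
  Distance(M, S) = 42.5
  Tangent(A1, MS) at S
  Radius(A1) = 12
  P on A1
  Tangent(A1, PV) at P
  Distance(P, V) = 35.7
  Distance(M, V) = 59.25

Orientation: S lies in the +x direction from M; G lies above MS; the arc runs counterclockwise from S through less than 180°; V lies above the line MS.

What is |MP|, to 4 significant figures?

55.79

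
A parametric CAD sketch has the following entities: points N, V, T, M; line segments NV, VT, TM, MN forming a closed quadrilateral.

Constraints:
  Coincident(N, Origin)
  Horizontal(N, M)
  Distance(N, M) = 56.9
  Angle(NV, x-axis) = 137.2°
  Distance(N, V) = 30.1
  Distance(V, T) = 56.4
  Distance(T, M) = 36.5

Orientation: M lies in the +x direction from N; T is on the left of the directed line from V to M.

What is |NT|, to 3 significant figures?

44.0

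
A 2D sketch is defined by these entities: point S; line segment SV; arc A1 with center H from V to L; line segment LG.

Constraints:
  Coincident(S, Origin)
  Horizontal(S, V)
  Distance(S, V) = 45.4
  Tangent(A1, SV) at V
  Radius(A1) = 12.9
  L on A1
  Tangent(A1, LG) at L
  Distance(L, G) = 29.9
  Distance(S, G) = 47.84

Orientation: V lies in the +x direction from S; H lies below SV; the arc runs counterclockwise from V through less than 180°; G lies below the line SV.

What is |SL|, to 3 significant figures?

34.3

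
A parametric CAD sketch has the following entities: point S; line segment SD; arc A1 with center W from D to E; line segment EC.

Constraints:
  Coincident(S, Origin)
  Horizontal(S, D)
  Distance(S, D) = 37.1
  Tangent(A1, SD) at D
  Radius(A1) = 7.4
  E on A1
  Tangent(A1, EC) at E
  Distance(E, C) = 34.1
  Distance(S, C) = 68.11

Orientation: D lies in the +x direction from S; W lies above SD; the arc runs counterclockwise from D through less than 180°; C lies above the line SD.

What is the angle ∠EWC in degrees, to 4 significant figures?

77.76°

S is at the origin; SD is horizontal with |SD| = 37.1 and D on the +x side, so D = (37.10, 0.000). The tangent condition forces WD to be normal to SD, so W = D + (0, 7.4) = (37.10, 7.400). Since WE ⟂ EC (tangency), |WC| = √(7.4² + 34.1²) = 34.89 regardless of where E sits on A1. So C lies on both circle(S, 68.11) and circle(W, 34.89); the above-SD intersection is C = (58.41, 35.03). E is the foot of the tangent from C: E = (43.78, 4.226).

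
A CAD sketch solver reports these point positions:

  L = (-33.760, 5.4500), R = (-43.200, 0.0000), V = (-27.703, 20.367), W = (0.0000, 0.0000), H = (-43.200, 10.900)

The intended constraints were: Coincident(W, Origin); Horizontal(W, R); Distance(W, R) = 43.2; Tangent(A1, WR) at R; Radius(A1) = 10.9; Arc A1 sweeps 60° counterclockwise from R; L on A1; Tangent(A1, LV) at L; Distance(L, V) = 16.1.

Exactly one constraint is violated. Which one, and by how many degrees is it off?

Tangent(A1, LV) at L — off by 7.90°.

W = (0.00, 0.00) ✓; W.y = 0.00, R.y = 0.00 ✓; |WR| = 43.20 ✓; ∠(HR, RW) = 90.00° ✓; |HR| = 10.90 ✓; bearing(H→L) − bearing(H→R) = 60.00° ✓; |HL| = 10.90 ✓; ∠(HL, LV) = 82.10° ✗; |LV| = 16.10 ✓.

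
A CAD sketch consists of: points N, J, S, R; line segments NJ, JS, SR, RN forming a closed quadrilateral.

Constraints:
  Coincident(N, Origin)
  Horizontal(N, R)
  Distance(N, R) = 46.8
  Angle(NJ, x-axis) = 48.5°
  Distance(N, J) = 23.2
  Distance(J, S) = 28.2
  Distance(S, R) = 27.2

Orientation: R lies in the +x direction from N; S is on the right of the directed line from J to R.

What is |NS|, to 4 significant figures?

23.82

N is at the origin; N and R share the same y with |NR| = 46.8 and R in +x, so R = (46.8, 0). NJ runs at 48.5° with |NJ| = 23.2, so J = (15.37, 17.38). S is determined by |JS| = 28.2 and |SR| = 27.2 together: it lies at the intersection of circle(J, 28.2) and circle(R, 27.2). With |JR| = 35.91, the foot of the radical line on JR is 18.73 from J and the perpendicular offset is √(28.2² − 18.73²) = 21.08. Taking the right-of-JR solution: S = (21.56, -10.14).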